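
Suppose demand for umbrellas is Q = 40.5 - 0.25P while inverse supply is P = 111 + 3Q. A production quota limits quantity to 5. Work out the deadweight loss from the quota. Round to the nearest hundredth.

Rewriting demand in inverse form: P = 162 - 4Q.
Unrestricted equilibrium: Q* = (162 - 111)/(4 + 3) = 7.2857.
At Q = 5 the demand price is 162 - 4(5) = 142 and the supply price is 111 + 3(5) = 126.
Deadweight loss is the triangle between the curves from 5 to 7.2857: (1/2)(142 - 126)(7.2857 - 5) = 18.2857.

18.29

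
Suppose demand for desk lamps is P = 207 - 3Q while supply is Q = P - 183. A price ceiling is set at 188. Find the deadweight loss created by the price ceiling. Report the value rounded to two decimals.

2.00

Rewriting supply in inverse form: P = 183 + Q.
Without the control, 207 - 3Q = 183 + Q so Q* = 6 and P* = 189.
At the ceiling price 188, quantity supplied is (188 - 183)/1 = 5; supply is the short side, so Q = 5 trades at P = 188.
At Q = 5 the demand price is 192 and the supply price is 188. Deadweight loss is the triangle between the curves from 5 to 6: (1/2)(192 - 188)(6 - 5) = 2.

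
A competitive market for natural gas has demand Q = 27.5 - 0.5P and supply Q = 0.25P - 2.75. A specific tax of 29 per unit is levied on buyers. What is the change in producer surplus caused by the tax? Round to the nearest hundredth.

Rewriting demand in inverse form: P = 55 - 2Q.
Rewriting supply in inverse form: P = 11 + 4Q.
Without the tax, 55 - 2Q = 11 + 4Q so Q* = 7.3333 and P* = 40.3333.
With the tax, buyers' net willingness to pay falls by 29: (55 - 29) - 2Q = 11 + 4Q, so Q_t = 2.5. Buyers pay P_b = 50; sellers receive P_s = P_b - 29 = 21.
PS falls from (1/2)(7.3333)(29.3333) = 107.5556 to (1/2)(2.5)(10) = 12.5, a change of -95.0556.

-95.06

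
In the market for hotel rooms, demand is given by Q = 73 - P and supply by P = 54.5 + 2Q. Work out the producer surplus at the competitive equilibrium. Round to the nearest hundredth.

Rewriting demand in inverse form: P = 73 - Q.
Set 73 - Q = 54.5 + 2Q, which gives 18.5 = 3Q, so Q* = 6.1667 and P* = 73 - (6.1667) = 66.8333.
The supply curve's price intercept is 54.5, so PS = (1/2)(Q*)(P* - 54.5) = (1/2)(6.1667)(12.3333) = 38.0278.

38.03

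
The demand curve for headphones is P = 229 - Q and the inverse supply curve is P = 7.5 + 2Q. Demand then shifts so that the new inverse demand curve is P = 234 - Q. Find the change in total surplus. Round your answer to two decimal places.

Initial equilibrium: Q_0 = 73.8333, P_0 = 155.1667; CS_0 = (1/2)(73.8333)(73.8333) = 2725.6806, PS_0 = (1/2)(73.8333)(147.6667) = 5451.3611.
New equilibrium: 234 - Q = 7.5 + 2Q gives Q_1 = 75.5, P_1 = 158.5; CS_1 = 2850.125, PS_1 = 5700.25.
Change in total surplus = (2850.125 + 5700.25) - (2725.6806 + 5451.3611) = 373.3333.

373.33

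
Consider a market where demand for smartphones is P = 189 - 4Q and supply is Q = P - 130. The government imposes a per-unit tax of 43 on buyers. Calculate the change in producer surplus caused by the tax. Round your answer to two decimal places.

-64.50

Rewriting supply in inverse form: P = 130 + Q.
Pre-tax equilibrium: 189 - 4Q = 130 + Q gives Q* = 11.8, P* = 141.8.
With the tax, buyers' net willingness to pay falls by 43: (189 - 43) - 4Q = 130 + Q, so Q_t = 3.2. Buyers pay P_b = 176.2; sellers receive P_s = P_b - 43 = 133.2.
PS falls from (1/2)(11.8)(11.8) = 69.62 to (1/2)(3.2)(3.2) = 5.12, a change of -64.5.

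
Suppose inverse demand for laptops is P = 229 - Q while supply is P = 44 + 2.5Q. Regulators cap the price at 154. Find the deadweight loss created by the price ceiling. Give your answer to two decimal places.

Free-market equilibrium: 229 - Q = 44 + 2.5Q gives Q* = 52.8571, P* = 176.1429.
At the ceiling price 154, quantity supplied is (154 - 44)/2.5 = 44; supply is the short side, so Q = 44 trades at P = 154.
The lost-trades triangle has base Q* - 44 = 8.8571 and height equal to the gap between the curves at Q = 44, which is 185 - 154 = 31. DWL = (1/2)(8.8571)(31) = 137.2857.

137.29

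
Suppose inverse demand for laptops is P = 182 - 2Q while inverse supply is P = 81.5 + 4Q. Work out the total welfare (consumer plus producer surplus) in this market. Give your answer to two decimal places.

841.69

Set 182 - 2Q = 81.5 + 4Q, which gives 100.5 = 6Q, so Q* = 16.75 and P* = 182 - 2(16.75) = 148.5.
CS = (1/2)(16.75)(33.5) = 280.5625 and PS = (1/2)(16.75)(67) = 561.125, so total surplus = 841.6875.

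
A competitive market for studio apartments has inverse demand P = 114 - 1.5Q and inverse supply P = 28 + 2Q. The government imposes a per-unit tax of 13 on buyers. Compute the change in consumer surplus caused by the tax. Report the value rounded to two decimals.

-126.55

Pre-tax equilibrium: 114 - 1.5Q = 28 + 2Q gives Q* = 24.5714, P* = 77.1429.
With the tax, buyers' net willingness to pay falls by 13: (114 - 13) - 1.5Q = 28 + 2Q, so Q_t = 20.8571. Buyers pay P_b = 82.7143; sellers receive P_s = P_b - 13 = 69.7143.
CS falls from (1/2)(24.5714)(36.8571) = 452.8163 to (1/2)(20.8571)(31.2857) = 326.2653, a change of -126.551.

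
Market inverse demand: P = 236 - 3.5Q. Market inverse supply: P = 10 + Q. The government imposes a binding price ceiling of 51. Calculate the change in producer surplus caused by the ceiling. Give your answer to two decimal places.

Without the control, 236 - 3.5Q = 10 + Q so Q* = 50.2222 and P* = 60.2222.
At P = 51, sellers supply (51 - 10)/1 = 41 while buyers want more, so the quantity traded is 41 at price 51.
PS goes from (1/2)(50.2222)(50.2222) = 1261.1358 to 840.5 (computed as (51 - 10)(41) - (1/2)(1)(41)^2), a change of -420.6358.

-420.64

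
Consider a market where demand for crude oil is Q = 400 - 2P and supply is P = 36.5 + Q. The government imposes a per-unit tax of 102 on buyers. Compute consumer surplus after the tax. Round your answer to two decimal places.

Rewriting demand in inverse form: P = 200 - 0.5Q.
Pre-tax equilibrium: 200 - 0.5Q = 36.5 + Q gives Q* = 109, P* = 145.5.
With the tax, buyers' net willingness to pay falls by 102: (200 - 102) - 0.5Q = 36.5 + Q, so Q_t = 41. Buyers pay P_b = 179.5; sellers receive P_s = P_b - 102 = 77.5.
CS = (1/2)(Q_t)(200 - P_b) = (1/2)(41)(20.5) = 420.25.

420.25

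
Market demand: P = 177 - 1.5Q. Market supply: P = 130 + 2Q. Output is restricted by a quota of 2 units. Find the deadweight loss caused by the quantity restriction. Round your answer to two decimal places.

228.57

Unrestricted equilibrium: Q* = (177 - 130)/(1.5 + 2) = 13.4286.
At Q = 2 the demand price is 177 - 1.5(2) = 174 and the supply price is 130 + 2(2) = 134.
DWL = (1/2)(gap between curves at 2) x (Q* - 2) = (1/2)(40)(11.4286) = 228.5714.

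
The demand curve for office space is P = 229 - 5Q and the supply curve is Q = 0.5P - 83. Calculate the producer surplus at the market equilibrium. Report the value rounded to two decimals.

81.00

Rewriting supply in inverse form: P = 166 + 2Q.
Setting demand equal to supply, 63 = 7Q, so Q* = 9 and P* = 184.
Producer surplus is the triangle above supply below P*: (1/2)(9)(184 - 166) = (1/2)(9)(18) = 81.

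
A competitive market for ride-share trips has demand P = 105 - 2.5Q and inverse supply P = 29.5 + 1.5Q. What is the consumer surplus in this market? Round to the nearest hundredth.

445.33

Setting demand equal to supply, 75.5 = 4Q, so Q* = 18.875 and P* = 57.8125.
The demand choke price is 105, so CS = (1/2)(Q*)(105 - P*) = (1/2)(18.875)(47.1875) = 445.332.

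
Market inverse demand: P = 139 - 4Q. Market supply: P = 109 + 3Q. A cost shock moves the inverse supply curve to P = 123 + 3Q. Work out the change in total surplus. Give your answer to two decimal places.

Initial equilibrium: Q_0 = 4.2857, P_0 = 121.8571; CS_0 = (1/2)(4.2857)(17.1429) = 36.7347, PS_0 = (1/2)(4.2857)(12.8571) = 27.551.
New equilibrium: 139 - 4Q = 123 + 3Q gives Q_1 = 2.2857, P_1 = 129.8571; CS_1 = 10.449, PS_1 = 7.8367.
Change in total surplus = (10.449 + 7.8367) - (36.7347 + 27.551) = -46.

-46.00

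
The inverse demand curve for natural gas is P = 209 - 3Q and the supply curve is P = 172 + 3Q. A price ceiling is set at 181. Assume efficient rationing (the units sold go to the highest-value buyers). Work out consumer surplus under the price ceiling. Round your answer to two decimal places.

Without the control, 209 - 3Q = 172 + 3Q so Q* = 6.1667 and P* = 190.5.
At P = 181, sellers supply (181 - 172)/3 = 3 while buyers want more, so the quantity traded is 3 at price 181.
The demand price at Q = 3 is 200. CS is the trapezoid between demand and 181 over [0, 3]: (1/2)[(209 - 181) + (200 - 181)](3) = 70.5.

70.50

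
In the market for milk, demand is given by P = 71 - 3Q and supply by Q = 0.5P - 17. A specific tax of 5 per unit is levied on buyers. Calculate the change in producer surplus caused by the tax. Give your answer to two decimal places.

-13.80

Rewriting supply in inverse form: P = 34 + 2Q.
Without the tax, 71 - 3Q = 34 + 2Q so Q* = 7.4 and P* = 48.8.
With the tax, buyers' net willingness to pay falls by 5: (71 - 5) - 3Q = 34 + 2Q, so Q_t = 6.4. Buyers pay P_b = 51.8; sellers receive P_s = P_b - 5 = 46.8.
PS falls from (1/2)(7.4)(14.8) = 54.76 to (1/2)(6.4)(12.8) = 40.96, a change of -13.8.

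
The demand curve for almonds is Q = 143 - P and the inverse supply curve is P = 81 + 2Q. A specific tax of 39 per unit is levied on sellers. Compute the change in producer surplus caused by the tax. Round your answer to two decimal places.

-368.33

Rewriting demand in inverse form: P = 143 - Q.
Without the tax, 143 - Q = 81 + 2Q so Q* = 20.6667 and P* = 122.3333.
A tax on sellers shifts supply up by 39: 143 - Q = 81 + 2Q + 39, so Q_t = 7.6667. Buyers pay P_b = 135.3333; sellers receive P_s = P_b - 39 = 96.3333.
Producers lose the trapezoid between P_s and P* out to Q_t plus the triangle from Q_t to Q*: change in PS = 58.7778 - 427.1111 = -368.3333.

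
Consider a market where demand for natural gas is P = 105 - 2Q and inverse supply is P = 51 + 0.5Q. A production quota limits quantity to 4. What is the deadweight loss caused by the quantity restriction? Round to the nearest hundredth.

387.20

Unrestricted equilibrium: Q* = (105 - 51)/(2 + 0.5) = 21.6.
At Q = 4 the demand price is 105 - 2(4) = 97 and the supply price is 51 + 0.5(4) = 53.
Deadweight loss is the triangle between the curves from 4 to 21.6: (1/2)(97 - 53)(21.6 - 4) = 387.2.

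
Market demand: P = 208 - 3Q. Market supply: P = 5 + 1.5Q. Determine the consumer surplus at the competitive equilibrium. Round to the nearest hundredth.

3052.52

Setting demand equal to supply, 203 = 4.5Q, so Q* = 45.1111 and P* = 72.6667.
CS is the area between the demand curve and P* from 0 to Q*: (1/2)(45.1111)(135.3333) = 3052.5185.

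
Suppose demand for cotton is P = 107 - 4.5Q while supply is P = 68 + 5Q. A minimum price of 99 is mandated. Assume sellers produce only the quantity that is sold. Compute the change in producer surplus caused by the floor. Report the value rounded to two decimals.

5.08

Free-market equilibrium: 107 - 4.5Q = 68 + 5Q gives Q* = 4.1053, P* = 88.5263.
At P = 99, buyers demand (107 - 99)/4.5 = 1.7778 while sellers would supply more, so the quantity traded is 1.7778 at price 99.
PS goes from (1/2)(4.1053)(20.5263) = 42.133 to 47.2099 (computed as (99 - 68)(1.7778) - (1/2)(5)(1.7778)^2), a change of 5.0769.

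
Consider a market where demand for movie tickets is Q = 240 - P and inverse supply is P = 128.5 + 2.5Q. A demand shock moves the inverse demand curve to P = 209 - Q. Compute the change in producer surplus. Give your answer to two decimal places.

-607.35

Rewriting demand in inverse form: P = 240 - Q.
Initial equilibrium: Q_0 = 31.8571, P_0 = 208.1429; CS_0 = (1/2)(31.8571)(31.8571) = 507.4388, PS_0 = (1/2)(31.8571)(79.6429) = 1268.5969.
New equilibrium: 209 - Q = 128.5 + 2.5Q gives Q_1 = 23, P_1 = 186; CS_1 = 264.5, PS_1 = 661.25.
Change in producer surplus = 661.25 - 1268.5969 = -607.3469.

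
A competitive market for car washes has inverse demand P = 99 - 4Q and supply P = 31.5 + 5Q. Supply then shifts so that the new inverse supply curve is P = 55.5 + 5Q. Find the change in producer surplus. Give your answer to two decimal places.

-82.22

Initial equilibrium: Q_0 = 7.5, P_0 = 69; CS_0 = (1/2)(7.5)(30) = 112.5, PS_0 = (1/2)(7.5)(37.5) = 140.625.
New equilibrium: 99 - 4Q = 55.5 + 5Q gives Q_1 = 4.8333, P_1 = 79.6667; CS_1 = 46.7222, PS_1 = 58.4028.
Change in producer surplus = 58.4028 - 140.625 = -82.2222.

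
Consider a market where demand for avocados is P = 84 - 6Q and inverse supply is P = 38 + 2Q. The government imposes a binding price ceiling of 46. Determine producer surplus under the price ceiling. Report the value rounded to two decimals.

Free-market equilibrium: 84 - 6Q = 38 + 2Q gives Q* = 5.75, P* = 49.5.
At the ceiling price 46, quantity supplied is (46 - 38)/2 = 4; supply is the short side, so Q = 4 trades at P = 46.
PS is the triangle above supply below 46: (1/2)(4)(46 - 38) = 16.

16.00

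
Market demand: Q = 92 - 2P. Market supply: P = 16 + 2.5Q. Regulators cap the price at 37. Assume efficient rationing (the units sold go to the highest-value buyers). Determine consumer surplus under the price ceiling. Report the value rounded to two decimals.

57.96

Rewriting demand in inverse form: P = 46 - 0.5Q.
Without the control, 46 - 0.5Q = 16 + 2.5Q so Q* = 10 and P* = 41.
At P = 37, sellers supply (37 - 16)/2.5 = 8.4 while buyers want more, so the quantity traded is 8.4 at price 37.
The demand price at Q = 8.4 is 41.8. CS is the trapezoid between demand and 37 over [0, 8.4]: (1/2)[(46 - 37) + (41.8 - 37)](8.4) = 57.96.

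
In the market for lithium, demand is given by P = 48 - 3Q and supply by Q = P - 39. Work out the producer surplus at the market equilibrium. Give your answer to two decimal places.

Rewriting supply in inverse form: P = 39 + Q.
Equilibrium: 48 - 3Q = 39 + Q, so Q* = 2.25 and P* = 41.25.
The supply curve's price intercept is 39, so PS = (1/2)(Q*)(P* - 39) = (1/2)(2.25)(2.25) = 2.5312.

2.53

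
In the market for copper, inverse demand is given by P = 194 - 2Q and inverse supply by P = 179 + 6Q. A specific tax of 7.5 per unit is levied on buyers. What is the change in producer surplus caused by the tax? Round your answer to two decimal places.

Without the tax, 194 - 2Q = 179 + 6Q so Q* = 1.875 and P* = 190.25.
A tax on buyers shifts demand down by 7.5: (194 - 7.5) - 2Q = 179 + 6Q, so Q_t = 0.9375. Buyers pay P_b = 192.125; sellers receive P_s = P_b - 7.5 = 184.625.
Producers lose the trapezoid between P_s and P* out to Q_t plus the triangle from Q_t to Q*: change in PS = 2.6367 - 10.5469 = -7.9102.

-7.91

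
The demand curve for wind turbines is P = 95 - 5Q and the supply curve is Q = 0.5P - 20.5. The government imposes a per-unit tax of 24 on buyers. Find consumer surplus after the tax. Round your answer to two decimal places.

45.92

Rewriting supply in inverse form: P = 41 + 2Q.
Pre-tax equilibrium: 95 - 5Q = 41 + 2Q gives Q* = 7.7143, P* = 56.4286.
With the tax, buyers' net willingness to pay falls by 24: (95 - 24) - 5Q = 41 + 2Q, so Q_t = 4.2857. Buyers pay P_b = 73.5714; sellers receive P_s = P_b - 24 = 49.5714.
CS = (1/2)(Q_t)(95 - P_b) = (1/2)(4.2857)(21.4286) = 45.9184.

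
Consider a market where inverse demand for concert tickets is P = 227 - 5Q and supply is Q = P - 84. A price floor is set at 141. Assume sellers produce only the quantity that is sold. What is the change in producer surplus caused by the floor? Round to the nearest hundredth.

Rewriting supply in inverse form: P = 84 + Q.
Without the control, 227 - 5Q = 84 + Q so Q* = 23.8333 and P* = 107.8333.
At P = 141, buyers demand (227 - 141)/5 = 17.2 while sellers would supply more, so the quantity traded is 17.2 at price 141.
PS goes from (1/2)(23.8333)(23.8333) = 284.0139 to 832.48 (computed as (141 - 84)(17.2) - (1/2)(1)(17.2)^2), a change of 548.4661.

548.47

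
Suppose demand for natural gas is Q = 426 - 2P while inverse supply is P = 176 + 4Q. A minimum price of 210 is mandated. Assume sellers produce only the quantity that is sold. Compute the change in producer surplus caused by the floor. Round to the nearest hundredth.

-3.21

Rewriting demand in inverse form: P = 213 - 0.5Q.
Free-market equilibrium: 213 - 0.5Q = 176 + 4Q gives Q* = 8.2222, P* = 208.8889.
At the floor price 210, quantity demanded is (213 - 210)/0.5 = 6; demand is the short side, so Q = 6 trades at P = 210.
PS goes from (1/2)(8.2222)(32.8889) = 135.2099 to 132 (computed as (210 - 176)(6) - (1/2)(4)(6)^2), a change of -3.2099.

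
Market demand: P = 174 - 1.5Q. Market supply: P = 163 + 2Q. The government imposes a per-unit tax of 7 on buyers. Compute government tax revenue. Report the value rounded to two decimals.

Without the tax, 174 - 1.5Q = 163 + 2Q so Q* = 3.1429 and P* = 169.2857.
A tax on buyers shifts demand down by 7: (174 - 7) - 1.5Q = 163 + 2Q, so Q_t = 1.1429. Buyers pay P_b = 172.2857; sellers receive P_s = P_b - 7 = 165.2857.
Tax revenue = t x Q_t = 7 x 1.1429 = 8.

8.00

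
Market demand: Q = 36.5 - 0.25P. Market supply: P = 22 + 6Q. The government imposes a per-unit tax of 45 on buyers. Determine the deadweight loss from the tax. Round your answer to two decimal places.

101.25

Rewriting demand in inverse form: P = 146 - 4Q.
Pre-tax equilibrium: 146 - 4Q = 22 + 6Q gives Q* = 12.4, P* = 96.4.
With the tax, buyers' net willingness to pay falls by 45: (146 - 45) - 4Q = 22 + 6Q, so Q_t = 7.9. Buyers pay P_b = 114.4; sellers receive P_s = P_b - 45 = 69.4.
Deadweight loss is the triangle between the curves from Q_t to Q*: (1/2)(12.4 - 7.9)(45) = 101.25.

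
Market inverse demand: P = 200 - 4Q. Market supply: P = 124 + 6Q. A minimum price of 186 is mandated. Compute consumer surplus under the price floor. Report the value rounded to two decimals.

Free-market equilibrium: 200 - 4Q = 124 + 6Q gives Q* = 7.6, P* = 169.6.
At the floor price 186, quantity demanded is (200 - 186)/4 = 3.5; demand is the short side, so Q = 3.5 trades at P = 186.
CS is the triangle under demand above 186: (1/2)(3.5)(200 - 186) = 24.5.

24.50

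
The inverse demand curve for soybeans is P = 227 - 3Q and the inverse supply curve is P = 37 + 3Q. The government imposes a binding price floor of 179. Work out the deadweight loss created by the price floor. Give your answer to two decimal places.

736.33

Free-market equilibrium: 227 - 3Q = 37 + 3Q gives Q* = 31.6667, P* = 132.
At P = 179, buyers demand (227 - 179)/3 = 16 while sellers would supply more, so the quantity traded is 16 at price 179.
At Q = 16 the demand price is 179 and the supply price is 85. Deadweight loss is the triangle between the curves from 16 to 31.6667: (1/2)(179 - 85)(31.6667 - 16) = 736.3333.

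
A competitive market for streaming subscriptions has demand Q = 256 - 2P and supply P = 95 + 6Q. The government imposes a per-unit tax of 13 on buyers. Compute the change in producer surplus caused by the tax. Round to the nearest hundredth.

-48.92

Rewriting demand in inverse form: P = 128 - 0.5Q.
Without the tax, 128 - 0.5Q = 95 + 6Q so Q* = 5.0769 and P* = 125.4615.
A tax on buyers shifts demand down by 13: (128 - 13) - 0.5Q = 95 + 6Q, so Q_t = 3.0769. Buyers pay P_b = 126.4615; sellers receive P_s = P_b - 13 = 113.4615.
Producers lose the trapezoid between P_s and P* out to Q_t plus the triangle from Q_t to Q*: change in PS = 28.4024 - 77.3254 = -48.9231.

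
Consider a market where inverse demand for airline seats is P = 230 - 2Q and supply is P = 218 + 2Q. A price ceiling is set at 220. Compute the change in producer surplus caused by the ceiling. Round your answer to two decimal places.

-8.00

Free-market equilibrium: 230 - 2Q = 218 + 2Q gives Q* = 3, P* = 224.
At the ceiling price 220, quantity supplied is (220 - 218)/2 = 1; supply is the short side, so Q = 1 trades at P = 220.
PS goes from (1/2)(3)(6) = 9 to 1 (computed as (220 - 218)(1) - (1/2)(2)(1)^2), a change of -8.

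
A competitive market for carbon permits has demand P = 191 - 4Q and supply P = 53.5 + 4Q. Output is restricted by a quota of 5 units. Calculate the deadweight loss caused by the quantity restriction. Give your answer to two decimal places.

594.14

Unrestricted equilibrium: Q* = (191 - 53.5)/(4 + 4) = 17.1875.
At Q = 5 the demand price is 191 - 4(5) = 171 and the supply price is 53.5 + 4(5) = 73.5.
Deadweight loss is the triangle between the curves from 5 to 17.1875: (1/2)(171 - 73.5)(17.1875 - 5) = 594.1406.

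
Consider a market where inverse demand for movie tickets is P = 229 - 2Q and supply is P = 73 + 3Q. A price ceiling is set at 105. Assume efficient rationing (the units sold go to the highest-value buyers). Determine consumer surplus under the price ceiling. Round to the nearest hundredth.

1208.89

Without the control, 229 - 2Q = 73 + 3Q so Q* = 31.2 and P* = 166.6.
At P = 105, sellers supply (105 - 73)/3 = 10.6667 while buyers want more, so the quantity traded is 10.6667 at price 105.
The demand price at Q = 10.6667 is 207.6667. CS is the trapezoid between demand and 105 over [0, 10.6667]: (1/2)[(229 - 105) + (207.6667 - 105)](10.6667) = 1208.8889.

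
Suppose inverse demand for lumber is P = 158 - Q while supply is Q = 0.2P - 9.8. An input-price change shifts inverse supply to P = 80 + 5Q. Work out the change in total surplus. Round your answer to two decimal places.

-483.08

Rewriting supply in inverse form: P = 49 + 5Q.
Initial equilibrium: Q_0 = 18.1667, P_0 = 139.8333; CS_0 = (1/2)(18.1667)(18.1667) = 165.0139, PS_0 = (1/2)(18.1667)(90.8333) = 825.0694.
New equilibrium: 158 - Q = 80 + 5Q gives Q_1 = 13, P_1 = 145; CS_1 = 84.5, PS_1 = 422.5.
Change in total surplus = (84.5 + 422.5) - (165.0139 + 825.0694) = -483.0833.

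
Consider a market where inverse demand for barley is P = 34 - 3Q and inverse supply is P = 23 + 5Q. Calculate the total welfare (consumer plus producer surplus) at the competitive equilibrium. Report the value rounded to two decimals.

Setting demand equal to supply, 11 = 8Q, so Q* = 1.375 and P* = 29.875.
CS = (1/2)(1.375)(4.125) = 2.8359 and PS = (1/2)(1.375)(6.875) = 4.7266, so total surplus = 7.5625.

7.56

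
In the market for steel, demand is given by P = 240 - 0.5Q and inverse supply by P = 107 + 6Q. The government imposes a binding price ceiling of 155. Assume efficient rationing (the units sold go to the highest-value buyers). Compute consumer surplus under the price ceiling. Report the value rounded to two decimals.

Without the control, 240 - 0.5Q = 107 + 6Q so Q* = 20.4615 and P* = 229.7692.
At the ceiling price 155, quantity supplied is (155 - 107)/6 = 8; supply is the short side, so Q = 8 trades at P = 155.
The demand price at Q = 8 is 236. CS is the trapezoid between demand and 155 over [0, 8]: (1/2)[(240 - 155) + (236 - 155)](8) = 664.

664.00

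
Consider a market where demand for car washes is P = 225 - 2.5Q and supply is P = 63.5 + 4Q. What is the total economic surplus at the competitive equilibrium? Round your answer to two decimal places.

2006.33

Setting demand equal to supply, 161.5 = 6.5Q, so Q* = 24.8462 and P* = 162.8846.
CS = (1/2)(24.8462)(62.1154) = 771.6642 and PS = (1/2)(24.8462)(99.3846) = 1234.6627, so total surplus = 2006.3269.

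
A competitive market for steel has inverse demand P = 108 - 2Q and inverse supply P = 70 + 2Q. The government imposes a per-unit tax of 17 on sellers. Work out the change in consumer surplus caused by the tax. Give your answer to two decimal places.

Pre-tax equilibrium: 108 - 2Q = 70 + 2Q gives Q* = 9.5, P* = 89.
With the tax, sellers need 17 more per unit: 108 - 2Q = 70 + 2Q + 17, so Q_t = 5.25. Buyers pay P_b = 97.5; sellers receive P_s = P_b - 17 = 80.5.
Consumers lose the trapezoid between P* and P_b out to Q_t plus the triangle from Q_t to Q*: change in CS = 27.5625 - 90.25 = -62.6875.

-62.69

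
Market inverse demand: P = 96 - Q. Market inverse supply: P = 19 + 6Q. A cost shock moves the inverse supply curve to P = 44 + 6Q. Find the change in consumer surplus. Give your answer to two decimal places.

-32.91

Initial equilibrium: Q_0 = 11, P_0 = 85; CS_0 = (1/2)(11)(11) = 60.5, PS_0 = (1/2)(11)(66) = 363.
New equilibrium: 96 - Q = 44 + 6Q gives Q_1 = 7.4286, P_1 = 88.5714; CS_1 = 27.5918, PS_1 = 165.551.
Change in consumer surplus = 27.5918 - 60.5 = -32.9082.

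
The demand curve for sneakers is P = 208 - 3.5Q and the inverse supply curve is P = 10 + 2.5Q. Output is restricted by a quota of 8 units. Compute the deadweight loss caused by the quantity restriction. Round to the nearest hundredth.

Unrestricted equilibrium: Q* = (208 - 10)/(3.5 + 2.5) = 33.
At Q = 8 the demand price is 208 - 3.5(8) = 180 and the supply price is 10 + 2.5(8) = 30.
Deadweight loss is the triangle between the curves from 8 to 33: (1/2)(180 - 30)(33 - 8) = 1875.

1875.00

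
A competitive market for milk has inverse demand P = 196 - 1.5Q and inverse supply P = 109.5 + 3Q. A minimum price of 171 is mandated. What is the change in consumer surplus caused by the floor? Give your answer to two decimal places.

-68.79

Without the control, 196 - 1.5Q = 109.5 + 3Q so Q* = 19.2222 and P* = 167.1667.
At P = 171, buyers demand (196 - 171)/1.5 = 16.6667 while sellers would supply more, so the quantity traded is 16.6667 at price 171.
CS goes from (1/2)(19.2222)(28.8333) = 277.1204 to 208.3333 (computed as (196 - 171)(16.6667) - (1/2)(1.5)(16.6667)^2), a change of -68.787.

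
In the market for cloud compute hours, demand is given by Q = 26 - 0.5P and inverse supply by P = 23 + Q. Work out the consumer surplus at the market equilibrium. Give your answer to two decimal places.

Rewriting demand in inverse form: P = 52 - 2Q.
Setting demand equal to supply, 29 = 3Q, so Q* = 9.6667 and P* = 32.6667.
The demand choke price is 52, so CS = (1/2)(Q*)(52 - P*) = (1/2)(9.6667)(19.3333) = 93.4444.

93.44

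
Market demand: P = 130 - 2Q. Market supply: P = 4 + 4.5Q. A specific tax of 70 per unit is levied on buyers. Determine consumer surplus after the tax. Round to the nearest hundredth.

Pre-tax equilibrium: 130 - 2Q = 4 + 4.5Q gives Q* = 19.3846, P* = 91.2308.
With the tax, buyers' net willingness to pay falls by 70: (130 - 70) - 2Q = 4 + 4.5Q, so Q_t = 8.6154. Buyers pay P_b = 112.7692; sellers receive P_s = P_b - 70 = 42.7692.
CS = (1/2)(Q_t)(130 - P_b) = (1/2)(8.6154)(17.2308) = 74.2249.

74.22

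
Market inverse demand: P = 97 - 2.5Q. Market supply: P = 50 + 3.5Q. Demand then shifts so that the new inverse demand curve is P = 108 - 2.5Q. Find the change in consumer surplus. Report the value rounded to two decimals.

Initial equilibrium: Q_0 = 7.8333, P_0 = 77.4167; CS_0 = (1/2)(7.8333)(19.5833) = 76.7014, PS_0 = (1/2)(7.8333)(27.4167) = 107.3819.
New equilibrium: 108 - 2.5Q = 50 + 3.5Q gives Q_1 = 9.6667, P_1 = 83.8333; CS_1 = 116.8056, PS_1 = 163.5278.
Change in consumer surplus = 116.8056 - 76.7014 = 40.1042.

40.10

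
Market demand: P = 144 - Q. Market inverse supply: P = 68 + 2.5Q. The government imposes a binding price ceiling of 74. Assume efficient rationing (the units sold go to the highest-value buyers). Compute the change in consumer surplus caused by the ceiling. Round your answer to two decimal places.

Free-market equilibrium: 144 - Q = 68 + 2.5Q gives Q* = 21.7143, P* = 122.2857.
At the ceiling price 74, quantity supplied is (74 - 68)/2.5 = 2.4; supply is the short side, so Q = 2.4 trades at P = 74.
CS goes from (1/2)(21.7143)(21.7143) = 235.7551 to 165.12 (computed as (144 - 74)(2.4) - (1/2)(1)(2.4)^2), a change of -70.6351.

-70.64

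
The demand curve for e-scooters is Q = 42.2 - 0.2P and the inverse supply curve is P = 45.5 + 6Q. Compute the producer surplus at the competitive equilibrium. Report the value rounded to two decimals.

679.10

Rewriting demand in inverse form: P = 211 - 5Q.
Set 211 - 5Q = 45.5 + 6Q, which gives 165.5 = 11Q, so Q* = 15.0455 and P* = 211 - 5(15.0455) = 135.7727.
PS is the area between P* and the supply curve from 0 to Q*: (1/2)(15.0455)(90.2727) = 679.0971.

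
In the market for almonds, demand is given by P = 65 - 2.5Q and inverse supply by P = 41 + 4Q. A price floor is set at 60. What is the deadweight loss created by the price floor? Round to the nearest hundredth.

Free-market equilibrium: 65 - 2.5Q = 41 + 4Q gives Q* = 3.6923, P* = 55.7692.
At the floor price 60, quantity demanded is (65 - 60)/2.5 = 2; demand is the short side, so Q = 2 trades at P = 60.
At Q = 2 the demand price is 60 and the supply price is 49. Deadweight loss is the triangle between the curves from 2 to 3.6923: (1/2)(60 - 49)(3.6923 - 2) = 9.3077.

9.31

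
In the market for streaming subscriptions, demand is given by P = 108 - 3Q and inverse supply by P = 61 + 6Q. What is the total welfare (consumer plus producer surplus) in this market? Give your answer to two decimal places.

Set 108 - 3Q = 61 + 6Q, which gives 47 = 9Q, so Q* = 5.2222 and P* = 108 - 3(5.2222) = 92.3333.
CS = (1/2)(5.2222)(15.6667) = 40.9074 and PS = (1/2)(5.2222)(31.3333) = 81.8148, so total surplus = 122.7222.

122.72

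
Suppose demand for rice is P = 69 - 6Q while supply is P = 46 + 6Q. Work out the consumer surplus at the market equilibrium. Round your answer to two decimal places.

11.02

Set 69 - 6Q = 46 + 6Q, which gives 23 = 12Q, so Q* = 1.9167 and P* = 69 - 6(1.9167) = 57.5.
Consumer surplus is the triangle under demand above P*: (1/2)(1.9167)(69 - 57.5) = (1/2)(1.9167)(11.5) = 11.0208.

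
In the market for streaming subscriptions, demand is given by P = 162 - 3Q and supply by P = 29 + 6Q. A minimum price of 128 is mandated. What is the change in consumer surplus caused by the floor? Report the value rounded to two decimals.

-134.91

Free-market equilibrium: 162 - 3Q = 29 + 6Q gives Q* = 14.7778, P* = 117.6667.
At the floor price 128, quantity demanded is (162 - 128)/3 = 11.3333; demand is the short side, so Q = 11.3333 trades at P = 128.
CS goes from (1/2)(14.7778)(44.3333) = 327.5741 to 192.6667 (computed as (162 - 128)(11.3333) - (1/2)(3)(11.3333)^2), a change of -134.9074.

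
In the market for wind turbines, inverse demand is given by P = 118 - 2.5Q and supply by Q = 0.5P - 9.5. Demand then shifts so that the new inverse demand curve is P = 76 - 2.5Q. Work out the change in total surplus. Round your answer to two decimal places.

Rewriting supply in inverse form: P = 19 + 2Q.
Initial equilibrium: Q_0 = 22, P_0 = 63; CS_0 = (1/2)(22)(55) = 605, PS_0 = (1/2)(22)(44) = 484.
New equilibrium: 76 - 2.5Q = 19 + 2Q gives Q_1 = 12.6667, P_1 = 44.3333; CS_1 = 200.5556, PS_1 = 160.4444.
Change in total surplus = (200.5556 + 160.4444) - (605 + 484) = -728.

-728.00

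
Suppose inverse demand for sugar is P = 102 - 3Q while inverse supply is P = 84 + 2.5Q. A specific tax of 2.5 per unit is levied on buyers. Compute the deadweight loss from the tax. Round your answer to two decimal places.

Without the tax, 102 - 3Q = 84 + 2.5Q so Q* = 3.2727 and P* = 92.1818.
A tax on buyers shifts demand down by 2.5: (102 - 2.5) - 3Q = 84 + 2.5Q, so Q_t = 2.8182. Buyers pay P_b = 93.5455; sellers receive P_s = P_b - 2.5 = 91.0455.
The welfare triangle lost has base Q* - Q_t = 0.4545 and height t = 2.5, so DWL = (1/2)(0.4545)(2.5) = 0.5682.

0.57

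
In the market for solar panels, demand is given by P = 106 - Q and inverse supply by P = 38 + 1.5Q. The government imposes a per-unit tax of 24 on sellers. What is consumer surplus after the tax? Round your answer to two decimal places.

154.88

Without the tax, 106 - Q = 38 + 1.5Q so Q* = 27.2 and P* = 78.8.
A tax on sellers shifts supply up by 24: 106 - Q = 38 + 1.5Q + 24, so Q_t = 17.6. Buyers pay P_b = 88.4; sellers receive P_s = P_b - 24 = 64.4.
CS = (1/2)(Q_t)(106 - P_b) = (1/2)(17.6)(17.6) = 154.88.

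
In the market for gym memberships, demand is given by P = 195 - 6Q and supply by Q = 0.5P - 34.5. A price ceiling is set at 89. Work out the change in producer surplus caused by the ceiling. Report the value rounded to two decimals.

Rewriting supply in inverse form: P = 69 + 2Q.
Free-market equilibrium: 195 - 6Q = 69 + 2Q gives Q* = 15.75, P* = 100.5.
At the ceiling price 89, quantity supplied is (89 - 69)/2 = 10; supply is the short side, so Q = 10 trades at P = 89.
PS goes from (1/2)(15.75)(31.5) = 248.0625 to 100 (computed as (89 - 69)(10) - (1/2)(2)(10)^2), a change of -148.0625.

-148.06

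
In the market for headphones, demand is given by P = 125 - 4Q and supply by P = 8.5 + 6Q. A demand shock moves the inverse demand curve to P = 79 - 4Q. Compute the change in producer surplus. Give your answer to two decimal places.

-258.06

Initial equilibrium: Q_0 = 11.65, P_0 = 78.4; CS_0 = (1/2)(11.65)(46.6) = 271.445, PS_0 = (1/2)(11.65)(69.9) = 407.1675.
New equilibrium: 79 - 4Q = 8.5 + 6Q gives Q_1 = 7.05, P_1 = 50.8; CS_1 = 99.405, PS_1 = 149.1075.
Change in producer surplus = 149.1075 - 407.1675 = -258.06.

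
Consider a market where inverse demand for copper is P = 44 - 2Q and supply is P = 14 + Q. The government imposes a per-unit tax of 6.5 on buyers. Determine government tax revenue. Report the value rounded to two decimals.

50.92

Pre-tax equilibrium: 44 - 2Q = 14 + Q gives Q* = 10, P* = 24.
A tax on buyers shifts demand down by 6.5: (44 - 6.5) - 2Q = 14 + Q, so Q_t = 7.8333. Buyers pay P_b = 28.3333; sellers receive P_s = P_b - 6.5 = 21.8333.
Tax revenue = t x Q_t = 6.5 x 7.8333 = 50.9167.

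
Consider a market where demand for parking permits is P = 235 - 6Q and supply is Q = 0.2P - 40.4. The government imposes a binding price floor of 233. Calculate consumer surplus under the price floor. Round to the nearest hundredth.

0.33

Rewriting supply in inverse form: P = 202 + 5Q.
Free-market equilibrium: 235 - 6Q = 202 + 5Q gives Q* = 3, P* = 217.
At P = 233, buyers demand (235 - 233)/6 = 0.3333 while sellers would supply more, so the quantity traded is 0.3333 at price 233.
CS is the triangle under demand above 233: (1/2)(0.3333)(235 - 233) = 0.3333.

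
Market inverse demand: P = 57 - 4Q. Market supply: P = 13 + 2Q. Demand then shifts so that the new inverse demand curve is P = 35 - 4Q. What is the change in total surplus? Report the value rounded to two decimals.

Initial equilibrium: Q_0 = 7.3333, P_0 = 27.6667; CS_0 = (1/2)(7.3333)(29.3333) = 107.5556, PS_0 = (1/2)(7.3333)(14.6667) = 53.7778.
New equilibrium: 35 - 4Q = 13 + 2Q gives Q_1 = 3.6667, P_1 = 20.3333; CS_1 = 26.8889, PS_1 = 13.4444.
Change in total surplus = (26.8889 + 13.4444) - (107.5556 + 53.7778) = -121.

-121.00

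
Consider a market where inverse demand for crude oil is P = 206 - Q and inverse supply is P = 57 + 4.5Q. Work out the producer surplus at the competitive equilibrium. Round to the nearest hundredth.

Equilibrium: 206 - Q = 57 + 4.5Q, so Q* = 27.0909 and P* = 178.9091.
PS is the area between P* and the supply curve from 0 to Q*: (1/2)(27.0909)(121.9091) = 1651.314.

1651.31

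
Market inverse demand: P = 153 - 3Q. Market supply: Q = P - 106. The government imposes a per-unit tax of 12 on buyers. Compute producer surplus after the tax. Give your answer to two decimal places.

Rewriting supply in inverse form: P = 106 + Q.
Pre-tax equilibrium: 153 - 3Q = 106 + Q gives Q* = 11.75, P* = 117.75.
A tax on buyers shifts demand down by 12: (153 - 12) - 3Q = 106 + Q, so Q_t = 8.75. Buyers pay P_b = 126.75; sellers receive P_s = P_b - 12 = 114.75.
Producer surplus is the triangle above supply below P_s: (1/2)(8.75)(114.75 - 106) = 38.2812.

38.28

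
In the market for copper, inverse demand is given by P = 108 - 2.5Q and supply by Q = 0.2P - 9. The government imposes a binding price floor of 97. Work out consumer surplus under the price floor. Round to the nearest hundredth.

Rewriting supply in inverse form: P = 45 + 5Q.
Without the control, 108 - 2.5Q = 45 + 5Q so Q* = 8.4 and P* = 87.
At P = 97, buyers demand (108 - 97)/2.5 = 4.4 while sellers would supply more, so the quantity traded is 4.4 at price 97.
CS is the triangle under demand above 97: (1/2)(4.4)(108 - 97) = 24.2.

24.20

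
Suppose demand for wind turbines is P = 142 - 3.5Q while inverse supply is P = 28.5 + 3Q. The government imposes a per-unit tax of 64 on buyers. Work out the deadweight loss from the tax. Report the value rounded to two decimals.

Without the tax, 142 - 3.5Q = 28.5 + 3Q so Q* = 17.4615 and P* = 80.8846.
With the tax, buyers' net willingness to pay falls by 64: (142 - 64) - 3.5Q = 28.5 + 3Q, so Q_t = 7.6154. Buyers pay P_b = 115.3462; sellers receive P_s = P_b - 64 = 51.3462.
Deadweight loss is the triangle between the curves from Q_t to Q*: (1/2)(17.4615 - 7.6154)(64) = 315.0769.

315.08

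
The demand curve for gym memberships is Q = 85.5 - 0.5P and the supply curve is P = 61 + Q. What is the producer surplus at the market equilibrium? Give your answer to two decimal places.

672.22

Rewriting demand in inverse form: P = 171 - 2Q.
Set 171 - 2Q = 61 + Q, which gives 110 = 3Q, so Q* = 36.6667 and P* = 171 - 2(36.6667) = 97.6667.
Producer surplus is the triangle above supply below P*: (1/2)(36.6667)(97.6667 - 61) = (1/2)(36.6667)(36.6667) = 672.2222.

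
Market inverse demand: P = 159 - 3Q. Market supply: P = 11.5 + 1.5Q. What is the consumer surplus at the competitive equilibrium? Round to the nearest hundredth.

1611.57

Set 159 - 3Q = 11.5 + 1.5Q, which gives 147.5 = 4.5Q, so Q* = 32.7778 and P* = 159 - 3(32.7778) = 60.6667.
Consumer surplus is the triangle under demand above P*: (1/2)(32.7778)(159 - 60.6667) = (1/2)(32.7778)(98.3333) = 1611.5741.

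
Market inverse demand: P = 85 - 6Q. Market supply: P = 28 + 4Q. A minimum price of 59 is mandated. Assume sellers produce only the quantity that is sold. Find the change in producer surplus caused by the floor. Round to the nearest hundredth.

Without the control, 85 - 6Q = 28 + 4Q so Q* = 5.7 and P* = 50.8.
At the floor price 59, quantity demanded is (85 - 59)/6 = 4.3333; demand is the short side, so Q = 4.3333 trades at P = 59.
PS goes from (1/2)(5.7)(22.8) = 64.98 to 96.7778 (computed as (59 - 28)(4.3333) - (1/2)(4)(4.3333)^2), a change of 31.7978.

31.80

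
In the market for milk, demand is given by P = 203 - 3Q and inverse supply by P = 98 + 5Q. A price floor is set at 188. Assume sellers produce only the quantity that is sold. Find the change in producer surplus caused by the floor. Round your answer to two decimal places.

-43.16

Without the control, 203 - 3Q = 98 + 5Q so Q* = 13.125 and P* = 163.625.
At the floor price 188, quantity demanded is (203 - 188)/3 = 5; demand is the short side, so Q = 5 trades at P = 188.
PS goes from (1/2)(13.125)(65.625) = 430.6641 to 387.5 (computed as (188 - 98)(5) - (1/2)(5)(5)^2), a change of -43.1641.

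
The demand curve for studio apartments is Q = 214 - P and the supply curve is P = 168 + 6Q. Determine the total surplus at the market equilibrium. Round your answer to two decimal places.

151.14

Rewriting demand in inverse form: P = 214 - Q.
Set 214 - Q = 168 + 6Q, which gives 46 = 7Q, so Q* = 6.5714 and P* = 214 - (6.5714) = 207.4286.
Total surplus is the full triangle between the curves from 0 to Q*: (1/2)(6.5714)(214 - 168) = 151.1429.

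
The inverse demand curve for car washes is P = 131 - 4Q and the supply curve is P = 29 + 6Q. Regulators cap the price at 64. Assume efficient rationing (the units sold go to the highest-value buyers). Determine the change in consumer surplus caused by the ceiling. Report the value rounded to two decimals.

Free-market equilibrium: 131 - 4Q = 29 + 6Q gives Q* = 10.2, P* = 90.2.
At the ceiling price 64, quantity supplied is (64 - 29)/6 = 5.8333; supply is the short side, so Q = 5.8333 trades at P = 64.
CS goes from (1/2)(10.2)(40.8) = 208.08 to 322.7778 (computed as (131 - 64)(5.8333) - (1/2)(4)(5.8333)^2), a change of 114.6978.

114.70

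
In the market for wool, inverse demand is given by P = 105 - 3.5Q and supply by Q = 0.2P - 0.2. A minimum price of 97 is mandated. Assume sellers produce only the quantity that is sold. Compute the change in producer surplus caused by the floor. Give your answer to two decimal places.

-167.89

Rewriting supply in inverse form: P = 1 + 5Q.
Without the control, 105 - 3.5Q = 1 + 5Q so Q* = 12.2353 and P* = 62.1765.
At the floor price 97, quantity demanded is (105 - 97)/3.5 = 2.2857; demand is the short side, so Q = 2.2857 trades at P = 97.
PS goes from (1/2)(12.2353)(61.1765) = 374.2561 to 206.3673 (computed as (97 - 1)(2.2857) - (1/2)(5)(2.2857)^2), a change of -167.8887.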